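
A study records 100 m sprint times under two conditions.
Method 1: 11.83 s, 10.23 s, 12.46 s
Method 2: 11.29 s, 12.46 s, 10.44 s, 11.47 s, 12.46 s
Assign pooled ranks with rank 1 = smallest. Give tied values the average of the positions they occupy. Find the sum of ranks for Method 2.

23

Sorted (ascending): 10.23, 10.44, 11.29, 11.47, 11.83, 12.46, 12.46, 12.46
The 3 values of 12.46 occupy positions 6–8 → average rank 7.
Method 2 values → pooled ranks: 11.29→3, 12.46→7, 10.44→2, 11.47→4, 12.46→7
Rank sum = 3 + 7 + 2 + 4 + 7 = 23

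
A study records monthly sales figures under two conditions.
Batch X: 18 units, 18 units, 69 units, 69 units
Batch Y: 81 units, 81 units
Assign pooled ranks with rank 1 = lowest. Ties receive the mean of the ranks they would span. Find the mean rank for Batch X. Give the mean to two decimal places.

Sorted (ascending): 18, 18, 69, 69, 81, 81
The 2 values of 18 occupy positions 1–2 → average rank (1+2)/2 = 1.5.
The 2 values of 69 occupy positions 3–4 → average rank (3+4)/2 = 3.5.
The 2 values of 81 occupy positions 5–6 → average rank (5+6)/2 = 5.5.
Batch X values → pooled ranks: 18→1.5, 18→1.5, 69→3.5, 69→3.5
Mean rank = (1.5 + 1.5 + 3.5 + 3.5) / 4 = 2.50

2.50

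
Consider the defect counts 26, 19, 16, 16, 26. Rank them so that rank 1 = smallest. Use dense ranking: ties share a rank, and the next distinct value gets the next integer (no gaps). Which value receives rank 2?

19

Sorted (ascending): 16, 16, 19, 26, 26
The 2 values of 16 share dense rank 1.
The 2 values of 26 share dense rank 3.
Remaining distinct values take the next consecutive integers.
Rank 2 → value 19.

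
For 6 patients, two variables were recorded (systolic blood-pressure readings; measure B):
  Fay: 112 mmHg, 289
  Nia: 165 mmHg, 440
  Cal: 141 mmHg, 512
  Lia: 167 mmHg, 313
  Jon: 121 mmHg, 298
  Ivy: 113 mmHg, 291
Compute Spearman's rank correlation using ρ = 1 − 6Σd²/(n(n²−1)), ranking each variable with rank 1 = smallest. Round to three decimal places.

Ranks of variable 1: 1, 5, 4, 6, 3, 2
Ranks of variable 2: 1, 5, 6, 4, 3, 2
d = r₁ − r₂: 0, 0, -2, 2, 0, 0
d²: 0, 0, 4, 4, 0, 0; Σd² = 8
ρ = 1 − 6·8/(6·35) = 1 − 48/210 = 0.771

0.771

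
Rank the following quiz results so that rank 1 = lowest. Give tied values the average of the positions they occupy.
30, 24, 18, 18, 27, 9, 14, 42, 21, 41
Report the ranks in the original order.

Sorted (ascending): 9, 14, 18, 18, 21, 24, 27, 30, 41, 42
The 2 values of 18 occupy positions 3–4 → average rank (3+4)/2 = 3.5.

8, 6, 3.5, 3.5, 7, 1, 2, 10, 5, 9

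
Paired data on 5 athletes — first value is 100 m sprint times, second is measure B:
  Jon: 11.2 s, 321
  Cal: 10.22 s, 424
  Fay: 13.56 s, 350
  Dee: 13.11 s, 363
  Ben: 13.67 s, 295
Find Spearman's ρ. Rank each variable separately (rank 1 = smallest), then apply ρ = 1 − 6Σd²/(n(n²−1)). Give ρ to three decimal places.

Ranks of variable 1: 2, 1, 4, 3, 5
Ranks of variable 2: 2, 5, 3, 4, 1
d = r₁ − r₂: 0, -4, 1, -1, 4
d²: 0, 16, 1, 1, 16; Σd² = 34
ρ = 1 − 6·34/(5·24) = 1 − 204/120 = -0.700

-0.700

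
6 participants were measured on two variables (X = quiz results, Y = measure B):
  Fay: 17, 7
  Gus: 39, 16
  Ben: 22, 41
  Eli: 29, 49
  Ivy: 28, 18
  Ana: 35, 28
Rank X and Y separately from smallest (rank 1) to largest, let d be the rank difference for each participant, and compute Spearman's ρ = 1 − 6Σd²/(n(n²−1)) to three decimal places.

0.143

Ranks of variable 1: 1, 6, 2, 4, 3, 5
Ranks of variable 2: 1, 2, 5, 6, 3, 4
d = r₁ − r₂: 0, 4, -3, -2, 0, 1
d²: 0, 16, 9, 4, 0, 1; Σd² = 30
ρ = 1 − 6·30/(6·35) = 1 − 180/210 = 0.143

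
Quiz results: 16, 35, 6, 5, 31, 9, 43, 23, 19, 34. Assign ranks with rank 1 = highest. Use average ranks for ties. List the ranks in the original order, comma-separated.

7, 2, 9, 10, 4, 8, 1, 5, 6, 3

Sorted (descending): 43, 35, 34, 31, 23, 19, 16, 9, 6, 5
No ties — each value takes its position as its rank.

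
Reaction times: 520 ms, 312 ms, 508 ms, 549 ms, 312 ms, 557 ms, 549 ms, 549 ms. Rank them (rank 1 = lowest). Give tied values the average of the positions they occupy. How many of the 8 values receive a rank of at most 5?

4

Sorted (ascending): 312, 312, 508, 520, 549, 549, 549, 557
The 2 values of 312 occupy positions 1–2 → average rank (1+2)/2 = 1.5.
The 3 values of 549 occupy positions 5–7 → average rank 6.
Ranks ≤ 5: {1.5, 1.5, 3, 4} → 4 values.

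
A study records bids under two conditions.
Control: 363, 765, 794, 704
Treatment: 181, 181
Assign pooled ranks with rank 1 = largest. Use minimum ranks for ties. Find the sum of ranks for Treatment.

Sorted (descending): 794, 765, 704, 363, 181, 181
The 2 values of 181 occupy positions 5–6 → each gets rank 5.
Treatment values → pooled ranks: 181→5, 181→5
Rank sum = 5 + 5 = 10

10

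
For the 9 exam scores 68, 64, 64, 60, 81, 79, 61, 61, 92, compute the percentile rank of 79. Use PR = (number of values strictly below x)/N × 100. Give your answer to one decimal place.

N = 9.
Strictly below 79: 6. Equal to 79: 1.
PR = 6/9 × 100 = 66.7

66.7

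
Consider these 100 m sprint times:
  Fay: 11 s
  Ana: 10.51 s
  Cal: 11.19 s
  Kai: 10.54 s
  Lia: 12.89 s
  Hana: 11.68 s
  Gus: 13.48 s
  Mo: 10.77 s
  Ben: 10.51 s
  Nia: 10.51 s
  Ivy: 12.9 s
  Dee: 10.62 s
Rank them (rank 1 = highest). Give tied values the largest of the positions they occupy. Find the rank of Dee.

8

Sorted (descending): 13.48, 12.9, 12.89, 11.68, 11.19, 11, 10.77, 10.62, 10.54, 10.51, 10.51, 10.51
The 3 values of 10.51 occupy positions 10–12 → each gets rank 12.
Dee has value 10.62 s → rank 8.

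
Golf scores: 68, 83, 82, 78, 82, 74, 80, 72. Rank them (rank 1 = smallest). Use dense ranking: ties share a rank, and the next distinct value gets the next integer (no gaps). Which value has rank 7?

83

Sorted (ascending): 68, 72, 74, 78, 80, 82, 82, 83
The 2 values of 82 share dense rank 6.
Remaining distinct values take the next consecutive integers.
Rank 7 → value 83.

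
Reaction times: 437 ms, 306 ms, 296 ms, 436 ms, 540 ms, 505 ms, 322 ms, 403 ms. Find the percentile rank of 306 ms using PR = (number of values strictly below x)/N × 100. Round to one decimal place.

12.5

N = 8.
Strictly below 306: 1. Equal to 306: 1.
PR = 1/8 × 100 = 12.5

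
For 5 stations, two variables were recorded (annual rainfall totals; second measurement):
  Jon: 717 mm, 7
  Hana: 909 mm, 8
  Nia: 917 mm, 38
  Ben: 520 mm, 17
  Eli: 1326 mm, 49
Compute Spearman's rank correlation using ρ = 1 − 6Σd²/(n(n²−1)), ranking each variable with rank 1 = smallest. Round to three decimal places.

Ranks of variable 1: 2, 3, 4, 1, 5
Ranks of variable 2: 1, 2, 4, 3, 5
d = r₁ − r₂: 1, 1, 0, -2, 0
d²: 1, 1, 0, 4, 0; Σd² = 6
ρ = 1 − 6·6/(5·24) = 1 − 36/120 = 0.700

0.700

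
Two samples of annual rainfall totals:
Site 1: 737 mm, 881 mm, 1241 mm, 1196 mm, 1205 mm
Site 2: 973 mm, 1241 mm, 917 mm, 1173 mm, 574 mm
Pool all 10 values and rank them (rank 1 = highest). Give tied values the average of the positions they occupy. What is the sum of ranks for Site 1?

Sorted (descending): 1241, 1241, 1205, 1196, 1173, 973, 917, 881, 737, 574
The 2 values of 1241 occupy positions 1–2 → average rank (1+2)/2 = 1.5.
Site 1 values → pooled ranks: 737→9, 881→8, 1241→1.5, 1196→4, 1205→3
Rank sum = 9 + 8 + 1.5 + 4 + 3 = 25.5

25.5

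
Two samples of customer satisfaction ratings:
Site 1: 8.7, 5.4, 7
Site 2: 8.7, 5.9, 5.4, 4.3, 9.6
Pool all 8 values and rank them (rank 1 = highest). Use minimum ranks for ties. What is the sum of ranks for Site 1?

12

Sorted (descending): 9.6, 8.7, 8.7, 7, 5.9, 5.4, 5.4, 4.3
The 2 values of 8.7 occupy positions 2–3 → each gets rank 2.
The 2 values of 5.4 occupy positions 6–7 → each gets rank 6.
Site 1 values → pooled ranks: 8.7→2, 5.4→6, 7→4
Rank sum = 2 + 6 + 4 = 12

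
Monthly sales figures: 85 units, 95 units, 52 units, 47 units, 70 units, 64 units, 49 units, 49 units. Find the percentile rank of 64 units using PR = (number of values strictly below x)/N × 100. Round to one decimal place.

N = 8.
Strictly below 64: 4. Equal to 64: 1.
PR = 4/8 × 100 = 50.0

50.0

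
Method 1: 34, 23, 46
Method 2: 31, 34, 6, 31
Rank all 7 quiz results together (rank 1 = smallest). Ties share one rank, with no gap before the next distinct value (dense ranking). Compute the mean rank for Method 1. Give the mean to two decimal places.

3.67

Sorted (ascending): 6, 23, 31, 31, 34, 34, 46
The 2 values of 31 share dense rank 3.
The 2 values of 34 share dense rank 4.
Remaining distinct values take the next consecutive integers.
Method 1 values → pooled ranks: 34→4, 23→2, 46→5
Mean rank = (4 + 2 + 5) / 3 = 3.67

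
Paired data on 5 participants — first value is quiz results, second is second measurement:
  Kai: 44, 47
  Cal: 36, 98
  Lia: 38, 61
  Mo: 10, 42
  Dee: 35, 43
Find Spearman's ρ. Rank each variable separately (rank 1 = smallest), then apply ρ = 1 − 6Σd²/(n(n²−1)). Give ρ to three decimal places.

Ranks of variable 1: 5, 3, 4, 1, 2
Ranks of variable 2: 3, 5, 4, 1, 2
d = r₁ − r₂: 2, -2, 0, 0, 0
d²: 4, 4, 0, 0, 0; Σd² = 8
ρ = 1 − 6·8/(5·24) = 1 − 48/120 = 0.600

0.600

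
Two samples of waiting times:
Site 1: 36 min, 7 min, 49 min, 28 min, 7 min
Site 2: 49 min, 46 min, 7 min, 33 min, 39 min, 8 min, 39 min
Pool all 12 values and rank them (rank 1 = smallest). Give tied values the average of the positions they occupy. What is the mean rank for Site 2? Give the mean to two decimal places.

Sorted (ascending): 7, 7, 7, 8, 28, 33, 36, 39, 39, 46, 49, 49
The 3 values of 7 occupy positions 1–3 → average rank 2.
The 2 values of 39 occupy positions 8–9 → average rank (8+9)/2 = 8.5.
The 2 values of 49 occupy positions 11–12 → average rank (11+12)/2 = 11.5.
Site 2 values → pooled ranks: 49→11.5, 46→10, 7→2, 33→6, 39→8.5, 8→4, 39→8.5
Mean rank = (11.5 + 10 + 2 + 6 + 8.5 + 4 + 8.5) / 7 = 7.21

7.21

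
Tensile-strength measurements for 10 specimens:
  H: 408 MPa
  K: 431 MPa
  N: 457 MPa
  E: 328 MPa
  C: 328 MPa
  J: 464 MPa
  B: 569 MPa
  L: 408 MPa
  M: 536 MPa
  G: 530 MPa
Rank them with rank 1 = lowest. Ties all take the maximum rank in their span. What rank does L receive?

4

Sorted (ascending): 328, 328, 408, 408, 431, 457, 464, 530, 536, 569
The 2 values of 328 occupy positions 1–2 → each gets rank 2.
The 2 values of 408 occupy positions 3–4 → each gets rank 4.
L has value 408 MPa → rank 4.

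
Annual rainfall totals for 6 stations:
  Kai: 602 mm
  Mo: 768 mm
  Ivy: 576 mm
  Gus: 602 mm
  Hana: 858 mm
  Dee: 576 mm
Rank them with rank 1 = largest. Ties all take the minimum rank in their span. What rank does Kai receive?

Sorted (descending): 858, 768, 602, 602, 576, 576
The 2 values of 602 occupy positions 3–4 → each gets rank 3.
The 2 values of 576 occupy positions 5–6 → each gets rank 5.
Kai has value 602 mm → rank 3.

3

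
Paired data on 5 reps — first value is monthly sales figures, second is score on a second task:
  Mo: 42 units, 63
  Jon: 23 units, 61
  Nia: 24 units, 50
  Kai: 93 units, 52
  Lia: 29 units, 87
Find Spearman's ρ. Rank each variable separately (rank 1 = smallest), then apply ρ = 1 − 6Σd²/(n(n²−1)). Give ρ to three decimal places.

Ranks of variable 1: 4, 1, 2, 5, 3
Ranks of variable 2: 4, 3, 1, 2, 5
d = r₁ − r₂: 0, -2, 1, 3, -2
d²: 0, 4, 1, 9, 4; Σd² = 18
ρ = 1 − 6·18/(5·24) = 1 − 108/120 = 0.100

0.100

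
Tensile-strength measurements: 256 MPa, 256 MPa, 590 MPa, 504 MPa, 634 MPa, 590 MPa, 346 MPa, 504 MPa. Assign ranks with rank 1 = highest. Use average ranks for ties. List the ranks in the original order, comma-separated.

Sorted (descending): 634, 590, 590, 504, 504, 346, 256, 256
The 2 values of 590 occupy positions 2–3 → average rank (2+3)/2 = 2.5.
The 2 values of 504 occupy positions 4–5 → average rank (4+5)/2 = 4.5.
The 2 values of 256 occupy positions 7–8 → average rank (7+8)/2 = 7.5.

7.5, 7.5, 2.5, 4.5, 1, 2.5, 6, 4.5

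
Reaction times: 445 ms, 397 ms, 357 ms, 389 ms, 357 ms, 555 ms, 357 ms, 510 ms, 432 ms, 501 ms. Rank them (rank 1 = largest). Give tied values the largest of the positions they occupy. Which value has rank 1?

Sorted (descending): 555, 510, 501, 445, 432, 397, 389, 357, 357, 357
The 3 values of 357 occupy positions 8–10 → each gets rank 10.
Rank 1 → value 555.

555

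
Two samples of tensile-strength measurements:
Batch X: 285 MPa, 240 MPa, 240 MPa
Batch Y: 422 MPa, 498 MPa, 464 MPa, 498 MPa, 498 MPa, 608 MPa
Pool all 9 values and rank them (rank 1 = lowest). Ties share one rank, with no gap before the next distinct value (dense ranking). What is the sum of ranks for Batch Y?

Sorted (ascending): 240, 240, 285, 422, 464, 498, 498, 498, 608
The 2 values of 240 share dense rank 1.
The 3 values of 498 share dense rank 5.
Remaining distinct values take the next consecutive integers.
Batch Y values → pooled ranks: 422→3, 498→5, 464→4, 498→5, 498→5, 608→6
Rank sum = 3 + 5 + 4 + 5 + 5 + 6 = 28

28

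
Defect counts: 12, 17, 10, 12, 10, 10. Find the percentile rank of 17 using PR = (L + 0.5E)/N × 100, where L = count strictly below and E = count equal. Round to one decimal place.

N = 6.
Strictly below 17: 5. Equal to 17: 1.
PR = (5 + 0.5·1)/6 × 100 = 91.7

91.7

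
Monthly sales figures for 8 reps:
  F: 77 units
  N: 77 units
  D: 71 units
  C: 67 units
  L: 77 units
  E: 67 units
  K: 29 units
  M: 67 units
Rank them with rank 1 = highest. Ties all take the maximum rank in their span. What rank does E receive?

7

Sorted (descending): 77, 77, 77, 71, 67, 67, 67, 29
The 3 values of 77 occupy positions 1–3 → each gets rank 3.
The 3 values of 67 occupy positions 5–7 → each gets rank 7.
E has value 67 units → rank 7.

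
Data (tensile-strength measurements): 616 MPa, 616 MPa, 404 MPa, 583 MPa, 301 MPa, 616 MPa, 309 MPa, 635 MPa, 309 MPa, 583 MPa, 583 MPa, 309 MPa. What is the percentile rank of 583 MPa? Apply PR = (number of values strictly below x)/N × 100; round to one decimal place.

41.7

N = 12.
Strictly below 583: 5. Equal to 583: 3.
PR = 5/12 × 100 = 41.7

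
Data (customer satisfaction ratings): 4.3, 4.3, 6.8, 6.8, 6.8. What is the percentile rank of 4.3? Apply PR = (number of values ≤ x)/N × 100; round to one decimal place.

N = 5.
Strictly below 4.3: 0. Equal to 4.3: 2.
PR = 2/5 × 100 = 40.0

40.0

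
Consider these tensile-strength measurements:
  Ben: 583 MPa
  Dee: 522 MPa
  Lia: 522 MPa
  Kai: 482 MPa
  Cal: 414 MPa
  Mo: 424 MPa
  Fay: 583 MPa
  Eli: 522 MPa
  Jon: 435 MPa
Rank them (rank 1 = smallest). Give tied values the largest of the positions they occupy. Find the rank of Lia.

7

Sorted (ascending): 414, 424, 435, 482, 522, 522, 522, 583, 583
The 3 values of 522 occupy positions 5–7 → each gets rank 7.
The 2 values of 583 occupy positions 8–9 → each gets rank 9.
Lia has value 522 MPa → rank 7.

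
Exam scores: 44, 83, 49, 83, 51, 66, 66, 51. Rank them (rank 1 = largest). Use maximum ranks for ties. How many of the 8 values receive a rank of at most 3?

2

Sorted (descending): 83, 83, 66, 66, 51, 51, 49, 44
The 2 values of 83 occupy positions 1–2 → each gets rank 2.
The 2 values of 66 occupy positions 3–4 → each gets rank 4.
The 2 values of 51 occupy positions 5–6 → each gets rank 6.
Ranks ≤ 3: {2, 2} → 2 values.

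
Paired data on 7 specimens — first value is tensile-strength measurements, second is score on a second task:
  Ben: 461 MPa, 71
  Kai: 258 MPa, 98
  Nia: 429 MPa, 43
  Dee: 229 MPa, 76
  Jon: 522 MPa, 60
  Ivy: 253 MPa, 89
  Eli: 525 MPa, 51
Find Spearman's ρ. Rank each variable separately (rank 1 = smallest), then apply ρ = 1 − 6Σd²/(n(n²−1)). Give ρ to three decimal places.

-0.643

Ranks of variable 1: 5, 3, 4, 1, 6, 2, 7
Ranks of variable 2: 4, 7, 1, 5, 3, 6, 2
d = r₁ − r₂: 1, -4, 3, -4, 3, -4, 5
d²: 1, 16, 9, 16, 9, 16, 25; Σd² = 92
ρ = 1 − 6·92/(7·48) = 1 − 552/336 = -0.643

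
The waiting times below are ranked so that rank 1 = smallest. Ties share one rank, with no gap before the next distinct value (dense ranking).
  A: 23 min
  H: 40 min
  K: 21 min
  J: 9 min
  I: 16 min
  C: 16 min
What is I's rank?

Sorted (ascending): 9, 16, 16, 21, 23, 40
The 2 values of 16 share dense rank 2.
Remaining distinct values take the next consecutive integers.
I has value 16 min → rank 2.

2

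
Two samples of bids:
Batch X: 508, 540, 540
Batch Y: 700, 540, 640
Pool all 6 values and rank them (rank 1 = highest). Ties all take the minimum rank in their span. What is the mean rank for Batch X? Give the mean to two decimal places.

4.00

Sorted (descending): 700, 640, 540, 540, 540, 508
The 3 values of 540 occupy positions 3–5 → each gets rank 3.
Batch X values → pooled ranks: 508→6, 540→3, 540→3
Mean rank = (6 + 3 + 3) / 3 = 4.00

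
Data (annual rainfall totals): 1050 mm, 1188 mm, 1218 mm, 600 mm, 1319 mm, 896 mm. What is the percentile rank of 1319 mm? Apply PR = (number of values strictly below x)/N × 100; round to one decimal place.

N = 6.
Strictly below 1319: 5. Equal to 1319: 1.
PR = 5/6 × 100 = 83.3

83.3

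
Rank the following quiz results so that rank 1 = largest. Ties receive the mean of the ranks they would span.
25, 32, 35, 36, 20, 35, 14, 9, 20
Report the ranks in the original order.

Sorted (descending): 36, 35, 35, 32, 25, 20, 20, 14, 9
The 2 values of 35 occupy positions 2–3 → average rank (2+3)/2 = 2.5.
The 2 values of 20 occupy positions 6–7 → average rank (6+7)/2 = 6.5.

5, 4, 2.5, 1, 6.5, 2.5, 8, 9, 6.5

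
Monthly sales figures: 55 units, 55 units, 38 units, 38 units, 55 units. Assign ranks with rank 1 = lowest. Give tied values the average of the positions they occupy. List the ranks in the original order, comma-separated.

Sorted (ascending): 38, 38, 55, 55, 55
The 2 values of 38 occupy positions 1–2 → average rank (1+2)/2 = 1.5.
The 3 values of 55 occupy positions 3–5 → average rank 4.

4, 4, 1.5, 1.5, 4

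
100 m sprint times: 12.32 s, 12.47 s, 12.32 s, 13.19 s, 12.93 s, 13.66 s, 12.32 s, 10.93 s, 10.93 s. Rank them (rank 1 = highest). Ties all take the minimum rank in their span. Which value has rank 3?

Sorted (descending): 13.66, 13.19, 12.93, 12.47, 12.32, 12.32, 12.32, 10.93, 10.93
The 3 values of 12.32 occupy positions 5–7 → each gets rank 5.
The 2 values of 10.93 occupy positions 8–9 → each gets rank 8.
Rank 3 → value 12.93.

12.93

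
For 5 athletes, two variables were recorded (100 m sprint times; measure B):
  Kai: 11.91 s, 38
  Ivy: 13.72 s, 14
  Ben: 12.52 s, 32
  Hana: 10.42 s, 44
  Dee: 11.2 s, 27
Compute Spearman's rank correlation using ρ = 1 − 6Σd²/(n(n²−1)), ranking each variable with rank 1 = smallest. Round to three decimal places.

-0.700

Ranks of variable 1: 3, 5, 4, 1, 2
Ranks of variable 2: 4, 1, 3, 5, 2
d = r₁ − r₂: -1, 4, 1, -4, 0
d²: 1, 16, 1, 16, 0; Σd² = 34
ρ = 1 − 6·34/(5·24) = 1 − 204/120 = -0.700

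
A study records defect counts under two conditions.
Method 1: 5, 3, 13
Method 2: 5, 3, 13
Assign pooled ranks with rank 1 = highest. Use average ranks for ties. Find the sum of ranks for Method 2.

Sorted (descending): 13, 13, 5, 5, 3, 3
The 2 values of 13 occupy positions 1–2 → average rank (1+2)/2 = 1.5.
The 2 values of 5 occupy positions 3–4 → average rank (3+4)/2 = 3.5.
The 2 values of 3 occupy positions 5–6 → average rank (5+6)/2 = 5.5.
Method 2 values → pooled ranks: 5→3.5, 3→5.5, 13→1.5
Rank sum = 3.5 + 5.5 + 1.5 = 10.5

10.5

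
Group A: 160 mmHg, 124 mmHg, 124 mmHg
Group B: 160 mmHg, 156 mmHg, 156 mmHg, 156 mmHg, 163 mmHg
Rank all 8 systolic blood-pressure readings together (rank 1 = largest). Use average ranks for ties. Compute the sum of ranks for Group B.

Sorted (descending): 163, 160, 160, 156, 156, 156, 124, 124
The 2 values of 160 occupy positions 2–3 → average rank (2+3)/2 = 2.5.
The 3 values of 156 occupy positions 4–6 → average rank 5.
The 2 values of 124 occupy positions 7–8 → average rank (7+8)/2 = 7.5.
Group B values → pooled ranks: 160→2.5, 156→5, 156→5, 156→5, 163→1
Rank sum = 2.5 + 5 + 5 + 5 + 1 = 18.5

18.5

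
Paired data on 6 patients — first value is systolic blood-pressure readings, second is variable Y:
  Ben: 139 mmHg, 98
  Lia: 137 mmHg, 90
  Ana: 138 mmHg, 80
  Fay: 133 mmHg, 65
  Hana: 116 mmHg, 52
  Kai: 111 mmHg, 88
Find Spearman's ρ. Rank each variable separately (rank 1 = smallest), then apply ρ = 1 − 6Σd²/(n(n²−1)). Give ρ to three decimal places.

0.543

Ranks of variable 1: 6, 4, 5, 3, 2, 1
Ranks of variable 2: 6, 5, 3, 2, 1, 4
d = r₁ − r₂: 0, -1, 2, 1, 1, -3
d²: 0, 1, 4, 1, 1, 9; Σd² = 16
ρ = 1 − 6·16/(6·35) = 1 − 96/210 = 0.543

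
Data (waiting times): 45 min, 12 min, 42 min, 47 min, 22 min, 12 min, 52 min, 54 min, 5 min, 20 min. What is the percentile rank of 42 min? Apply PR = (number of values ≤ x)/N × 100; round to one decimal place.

60.0

N = 10.
Strictly below 42: 5. Equal to 42: 1.
PR = 6/10 × 100 = 60.0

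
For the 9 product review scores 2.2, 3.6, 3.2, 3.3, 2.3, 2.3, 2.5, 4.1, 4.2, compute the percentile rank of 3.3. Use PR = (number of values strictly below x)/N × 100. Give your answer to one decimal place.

55.6

N = 9.
Strictly below 3.3: 5. Equal to 3.3: 1.
PR = 5/9 × 100 = 55.6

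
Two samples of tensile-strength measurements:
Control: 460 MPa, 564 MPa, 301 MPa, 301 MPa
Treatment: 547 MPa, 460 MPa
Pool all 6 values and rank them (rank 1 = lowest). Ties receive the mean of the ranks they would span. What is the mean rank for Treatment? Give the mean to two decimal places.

Sorted (ascending): 301, 301, 460, 460, 547, 564
The 2 values of 301 occupy positions 1–2 → average rank (1+2)/2 = 1.5.
The 2 values of 460 occupy positions 3–4 → average rank (3+4)/2 = 3.5.
Treatment values → pooled ranks: 547→5, 460→3.5
Mean rank = (5 + 3.5) / 2 = 4.25

4.25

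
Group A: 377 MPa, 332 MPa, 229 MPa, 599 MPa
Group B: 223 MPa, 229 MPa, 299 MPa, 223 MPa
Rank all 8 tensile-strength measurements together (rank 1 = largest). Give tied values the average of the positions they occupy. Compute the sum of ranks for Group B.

Sorted (descending): 599, 377, 332, 299, 229, 229, 223, 223
The 2 values of 229 occupy positions 5–6 → average rank (5+6)/2 = 5.5.
The 2 values of 223 occupy positions 7–8 → average rank (7+8)/2 = 7.5.
Group B values → pooled ranks: 223→7.5, 229→5.5, 299→4, 223→7.5
Rank sum = 7.5 + 5.5 + 4 + 7.5 = 24.5

24.5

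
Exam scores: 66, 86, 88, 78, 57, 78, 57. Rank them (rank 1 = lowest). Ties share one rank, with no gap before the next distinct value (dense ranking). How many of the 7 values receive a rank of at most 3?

Sorted (ascending): 57, 57, 66, 78, 78, 86, 88
The 2 values of 57 share dense rank 1.
The 2 values of 78 share dense rank 3.
Remaining distinct values take the next consecutive integers.
Ranks ≤ 3: {1, 1, 2, 3, 3} → 5 values.

5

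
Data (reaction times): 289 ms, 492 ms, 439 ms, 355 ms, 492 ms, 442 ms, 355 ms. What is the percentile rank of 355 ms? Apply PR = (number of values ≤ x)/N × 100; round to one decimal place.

42.9

N = 7.
Strictly below 355: 1. Equal to 355: 2.
PR = 3/7 × 100 = 42.9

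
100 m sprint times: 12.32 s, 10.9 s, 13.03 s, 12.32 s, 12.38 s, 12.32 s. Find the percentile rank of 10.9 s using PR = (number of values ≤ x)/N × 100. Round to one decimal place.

N = 6.
Strictly below 10.9: 0. Equal to 10.9: 1.
PR = 1/6 × 100 = 16.7

16.7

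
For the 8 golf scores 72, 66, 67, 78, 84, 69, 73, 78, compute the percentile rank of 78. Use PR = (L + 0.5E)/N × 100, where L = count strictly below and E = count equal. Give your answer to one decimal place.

75.0

N = 8.
Strictly below 78: 5. Equal to 78: 2.
PR = (5 + 0.5·2)/8 × 100 = 75.0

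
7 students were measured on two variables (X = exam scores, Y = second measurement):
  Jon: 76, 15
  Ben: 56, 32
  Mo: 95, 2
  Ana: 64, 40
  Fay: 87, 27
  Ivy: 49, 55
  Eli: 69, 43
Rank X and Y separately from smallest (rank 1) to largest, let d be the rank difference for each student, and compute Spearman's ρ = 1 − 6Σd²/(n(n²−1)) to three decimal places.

Ranks of variable 1: 5, 2, 7, 3, 6, 1, 4
Ranks of variable 2: 2, 4, 1, 5, 3, 7, 6
d = r₁ − r₂: 3, -2, 6, -2, 3, -6, -2
d²: 9, 4, 36, 4, 9, 36, 4; Σd² = 102
ρ = 1 − 6·102/(7·48) = 1 − 612/336 = -0.821

-0.821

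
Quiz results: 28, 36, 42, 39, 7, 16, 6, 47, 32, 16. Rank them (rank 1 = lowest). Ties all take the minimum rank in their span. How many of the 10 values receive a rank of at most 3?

Sorted (ascending): 6, 7, 16, 16, 28, 32, 36, 39, 42, 47
The 2 values of 16 occupy positions 3–4 → each gets rank 3.
Ranks ≤ 3: {1, 2, 3, 3} → 4 values.

4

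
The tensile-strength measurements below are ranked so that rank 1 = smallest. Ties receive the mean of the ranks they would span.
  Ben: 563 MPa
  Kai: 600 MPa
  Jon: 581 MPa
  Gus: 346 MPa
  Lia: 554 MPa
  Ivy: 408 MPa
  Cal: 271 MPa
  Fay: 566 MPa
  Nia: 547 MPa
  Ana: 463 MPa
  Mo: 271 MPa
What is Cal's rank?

1.5

Sorted (ascending): 271, 271, 346, 408, 463, 547, 554, 563, 566, 581, 600
The 2 values of 271 occupy positions 1–2 → average rank (1+2)/2 = 1.5.
Cal has value 271 MPa → rank 1.5.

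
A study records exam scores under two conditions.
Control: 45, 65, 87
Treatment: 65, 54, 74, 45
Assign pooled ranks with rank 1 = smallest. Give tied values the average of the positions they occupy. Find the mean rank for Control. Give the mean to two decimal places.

Sorted (ascending): 45, 45, 54, 65, 65, 74, 87
The 2 values of 45 occupy positions 1–2 → average rank (1+2)/2 = 1.5.
The 2 values of 65 occupy positions 4–5 → average rank (4+5)/2 = 4.5.
Control values → pooled ranks: 45→1.5, 65→4.5, 87→7
Mean rank = (1.5 + 4.5 + 7) / 3 = 4.33

4.33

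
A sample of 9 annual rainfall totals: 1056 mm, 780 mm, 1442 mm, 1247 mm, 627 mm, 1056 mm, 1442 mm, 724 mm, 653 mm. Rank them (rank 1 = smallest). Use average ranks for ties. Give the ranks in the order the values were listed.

Sorted (ascending): 627, 653, 724, 780, 1056, 1056, 1247, 1442, 1442
The 2 values of 1056 occupy positions 5–6 → average rank (5+6)/2 = 5.5.
The 2 values of 1442 occupy positions 8–9 → average rank (8+9)/2 = 8.5.

5.5, 4, 8.5, 7, 1, 5.5, 8.5, 3, 2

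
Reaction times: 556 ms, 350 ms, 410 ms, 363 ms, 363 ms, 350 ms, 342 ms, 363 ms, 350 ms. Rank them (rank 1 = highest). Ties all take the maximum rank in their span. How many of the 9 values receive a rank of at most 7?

Sorted (descending): 556, 410, 363, 363, 363, 350, 350, 350, 342
The 3 values of 363 occupy positions 3–5 → each gets rank 5.
The 3 values of 350 occupy positions 6–8 → each gets rank 8.
Ranks ≤ 7: {1, 2, 5, 5, 5} → 5 values.

5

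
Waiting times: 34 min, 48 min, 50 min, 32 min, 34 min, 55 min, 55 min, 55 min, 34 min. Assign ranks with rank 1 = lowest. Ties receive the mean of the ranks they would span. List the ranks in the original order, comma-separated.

Sorted (ascending): 32, 34, 34, 34, 48, 50, 55, 55, 55
The 3 values of 34 occupy positions 2–4 → average rank 3.
The 3 values of 55 occupy positions 7–9 → average rank 8.

3, 5, 6, 1, 3, 8, 8, 8, 3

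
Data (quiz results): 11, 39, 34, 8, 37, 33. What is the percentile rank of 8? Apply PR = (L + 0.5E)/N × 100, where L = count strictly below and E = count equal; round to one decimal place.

8.3

N = 6.
Strictly below 8: 0. Equal to 8: 1.
PR = (0 + 0.5·1)/6 × 100 = 8.3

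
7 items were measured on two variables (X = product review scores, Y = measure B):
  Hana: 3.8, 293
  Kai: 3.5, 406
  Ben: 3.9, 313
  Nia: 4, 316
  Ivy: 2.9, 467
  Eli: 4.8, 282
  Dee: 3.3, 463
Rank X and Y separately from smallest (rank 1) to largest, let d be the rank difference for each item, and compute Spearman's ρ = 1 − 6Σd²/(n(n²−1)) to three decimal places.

Ranks of variable 1: 4, 3, 5, 6, 1, 7, 2
Ranks of variable 2: 2, 5, 3, 4, 7, 1, 6
d = r₁ − r₂: 2, -2, 2, 2, -6, 6, -4
d²: 4, 4, 4, 4, 36, 36, 16; Σd² = 104
ρ = 1 − 6·104/(7·48) = 1 − 624/336 = -0.857

-0.857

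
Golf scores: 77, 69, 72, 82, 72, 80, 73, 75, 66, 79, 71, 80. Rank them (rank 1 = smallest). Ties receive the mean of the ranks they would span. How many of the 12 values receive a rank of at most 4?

3

Sorted (ascending): 66, 69, 71, 72, 72, 73, 75, 77, 79, 80, 80, 82
The 2 values of 72 occupy positions 4–5 → average rank (4+5)/2 = 4.5.
The 2 values of 80 occupy positions 10–11 → average rank (10+11)/2 = 10.5.
Ranks ≤ 4: {1, 2, 3} → 3 values.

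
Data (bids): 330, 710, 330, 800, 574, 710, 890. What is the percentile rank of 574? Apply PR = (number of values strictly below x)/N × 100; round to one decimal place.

N = 7.
Strictly below 574: 2. Equal to 574: 1.
PR = 2/7 × 100 = 28.6

28.6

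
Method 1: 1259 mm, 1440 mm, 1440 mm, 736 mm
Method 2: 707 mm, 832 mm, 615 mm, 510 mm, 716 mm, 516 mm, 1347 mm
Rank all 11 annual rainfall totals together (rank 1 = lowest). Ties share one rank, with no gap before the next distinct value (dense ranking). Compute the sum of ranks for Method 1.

Sorted (ascending): 510, 516, 615, 707, 716, 736, 832, 1259, 1347, 1440, 1440
The 2 values of 1440 share dense rank 10.
Remaining distinct values take the next consecutive integers.
Method 1 values → pooled ranks: 1259→8, 1440→10, 1440→10, 736→6
Rank sum = 8 + 10 + 10 + 6 = 34

34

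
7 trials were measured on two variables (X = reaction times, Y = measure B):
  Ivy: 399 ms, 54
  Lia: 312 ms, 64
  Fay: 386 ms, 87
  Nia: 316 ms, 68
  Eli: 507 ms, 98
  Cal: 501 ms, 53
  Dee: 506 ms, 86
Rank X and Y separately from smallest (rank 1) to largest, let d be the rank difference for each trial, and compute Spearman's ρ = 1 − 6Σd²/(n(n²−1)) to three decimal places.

Ranks of variable 1: 4, 1, 3, 2, 7, 5, 6
Ranks of variable 2: 2, 3, 6, 4, 7, 1, 5
d = r₁ − r₂: 2, -2, -3, -2, 0, 4, 1
d²: 4, 4, 9, 4, 0, 16, 1; Σd² = 38
ρ = 1 − 6·38/(7·48) = 1 − 228/336 = 0.321

0.321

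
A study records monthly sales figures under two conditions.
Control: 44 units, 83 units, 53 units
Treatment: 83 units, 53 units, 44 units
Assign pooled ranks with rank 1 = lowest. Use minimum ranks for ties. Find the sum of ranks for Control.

Sorted (ascending): 44, 44, 53, 53, 83, 83
The 2 values of 44 occupy positions 1–2 → each gets rank 1.
The 2 values of 53 occupy positions 3–4 → each gets rank 3.
The 2 values of 83 occupy positions 5–6 → each gets rank 5.
Control values → pooled ranks: 44→1, 83→5, 53→3
Rank sum = 1 + 5 + 3 = 9

9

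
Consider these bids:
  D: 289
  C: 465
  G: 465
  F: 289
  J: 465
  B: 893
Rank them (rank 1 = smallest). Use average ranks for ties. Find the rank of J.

4

Sorted (ascending): 289, 289, 465, 465, 465, 893
The 2 values of 289 occupy positions 1–2 → average rank (1+2)/2 = 1.5.
The 3 values of 465 occupy positions 3–5 → average rank 4.
J has value 465 → rank 4.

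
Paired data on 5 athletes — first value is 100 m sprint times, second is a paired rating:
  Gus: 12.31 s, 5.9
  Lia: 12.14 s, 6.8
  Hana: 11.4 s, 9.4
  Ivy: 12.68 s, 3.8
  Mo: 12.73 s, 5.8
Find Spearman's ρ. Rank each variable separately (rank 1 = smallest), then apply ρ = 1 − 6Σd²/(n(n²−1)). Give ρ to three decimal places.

-0.900

Ranks of variable 1: 3, 2, 1, 4, 5
Ranks of variable 2: 3, 4, 5, 1, 2
d = r₁ − r₂: 0, -2, -4, 3, 3
d²: 0, 4, 16, 9, 9; Σd² = 38
ρ = 1 − 6·38/(5·24) = 1 − 228/120 = -0.900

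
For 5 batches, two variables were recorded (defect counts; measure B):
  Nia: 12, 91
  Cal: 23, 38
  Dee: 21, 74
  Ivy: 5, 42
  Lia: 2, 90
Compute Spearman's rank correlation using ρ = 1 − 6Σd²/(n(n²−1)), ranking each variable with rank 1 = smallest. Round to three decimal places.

-0.500

Ranks of variable 1: 3, 5, 4, 2, 1
Ranks of variable 2: 5, 1, 3, 2, 4
d = r₁ − r₂: -2, 4, 1, 0, -3
d²: 4, 16, 1, 0, 9; Σd² = 30
ρ = 1 − 6·30/(5·24) = 1 − 180/120 = -0.500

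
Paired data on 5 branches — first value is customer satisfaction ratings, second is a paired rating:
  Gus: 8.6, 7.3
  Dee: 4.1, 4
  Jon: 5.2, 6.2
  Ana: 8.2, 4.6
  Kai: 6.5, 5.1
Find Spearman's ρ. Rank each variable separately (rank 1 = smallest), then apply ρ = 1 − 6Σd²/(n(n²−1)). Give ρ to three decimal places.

Ranks of variable 1: 5, 1, 2, 4, 3
Ranks of variable 2: 5, 1, 4, 2, 3
d = r₁ − r₂: 0, 0, -2, 2, 0
d²: 0, 0, 4, 4, 0; Σd² = 8
ρ = 1 − 6·8/(5·24) = 1 − 48/120 = 0.600

0.600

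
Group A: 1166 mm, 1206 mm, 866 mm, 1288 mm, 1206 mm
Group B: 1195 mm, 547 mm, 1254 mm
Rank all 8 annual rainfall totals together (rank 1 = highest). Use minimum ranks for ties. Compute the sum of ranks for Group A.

Sorted (descending): 1288, 1254, 1206, 1206, 1195, 1166, 866, 547
The 2 values of 1206 occupy positions 3–4 → each gets rank 3.
Group A values → pooled ranks: 1166→6, 1206→3, 866→7, 1288→1, 1206→3
Rank sum = 6 + 3 + 7 + 1 + 3 = 20

20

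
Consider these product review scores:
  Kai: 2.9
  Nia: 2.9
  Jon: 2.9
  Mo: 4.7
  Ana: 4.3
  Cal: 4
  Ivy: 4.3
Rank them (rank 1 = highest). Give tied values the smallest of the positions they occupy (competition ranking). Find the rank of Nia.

5

Sorted (descending): 4.7, 4.3, 4.3, 4, 2.9, 2.9, 2.9
The 2 values of 4.3 occupy positions 2–3 → each gets rank 2.
The 3 values of 2.9 occupy positions 5–7 → each gets rank 5.
Nia has value 2.9 → rank 5.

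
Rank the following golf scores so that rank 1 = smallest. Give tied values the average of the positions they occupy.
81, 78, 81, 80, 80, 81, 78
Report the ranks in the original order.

Sorted (ascending): 78, 78, 80, 80, 81, 81, 81
The 2 values of 78 occupy positions 1–2 → average rank (1+2)/2 = 1.5.
The 2 values of 80 occupy positions 3–4 → average rank (3+4)/2 = 3.5.
The 3 values of 81 occupy positions 5–7 → average rank 6.

6, 1.5, 6, 3.5, 3.5, 6, 1.5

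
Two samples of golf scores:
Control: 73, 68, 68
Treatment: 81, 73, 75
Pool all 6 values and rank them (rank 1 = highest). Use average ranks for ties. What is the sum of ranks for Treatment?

Sorted (descending): 81, 75, 73, 73, 68, 68
The 2 values of 73 occupy positions 3–4 → average rank (3+4)/2 = 3.5.
The 2 values of 68 occupy positions 5–6 → average rank (5+6)/2 = 5.5.
Treatment values → pooled ranks: 81→1, 73→3.5, 75→2
Rank sum = 1 + 3.5 + 2 = 6.5

6.5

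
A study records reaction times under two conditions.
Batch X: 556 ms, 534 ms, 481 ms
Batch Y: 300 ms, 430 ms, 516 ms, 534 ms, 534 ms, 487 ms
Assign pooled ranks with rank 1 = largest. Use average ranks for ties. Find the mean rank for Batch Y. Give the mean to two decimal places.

5.67

Sorted (descending): 556, 534, 534, 534, 516, 487, 481, 430, 300
The 3 values of 534 occupy positions 2–4 → average rank 3.
Batch Y values → pooled ranks: 300→9, 430→8, 516→5, 534→3, 534→3, 487→6
Mean rank = (9 + 8 + 5 + 3 + 3 + 6) / 6 = 5.67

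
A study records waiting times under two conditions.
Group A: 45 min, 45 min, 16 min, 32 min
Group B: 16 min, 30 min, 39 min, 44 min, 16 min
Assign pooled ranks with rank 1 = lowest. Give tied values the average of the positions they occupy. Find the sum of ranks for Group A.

Sorted (ascending): 16, 16, 16, 30, 32, 39, 44, 45, 45
The 3 values of 16 occupy positions 1–3 → average rank 2.
The 2 values of 45 occupy positions 8–9 → average rank (8+9)/2 = 8.5.
Group A values → pooled ranks: 45→8.5, 45→8.5, 16→2, 32→5
Rank sum = 8.5 + 8.5 + 2 + 5 = 24

24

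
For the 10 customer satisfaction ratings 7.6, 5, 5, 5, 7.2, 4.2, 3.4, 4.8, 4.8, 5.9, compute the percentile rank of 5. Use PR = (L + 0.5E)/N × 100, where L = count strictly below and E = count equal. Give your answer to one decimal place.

55.0

N = 10.
Strictly below 5: 4. Equal to 5: 3.
PR = (4 + 0.5·3)/10 × 100 = 55.0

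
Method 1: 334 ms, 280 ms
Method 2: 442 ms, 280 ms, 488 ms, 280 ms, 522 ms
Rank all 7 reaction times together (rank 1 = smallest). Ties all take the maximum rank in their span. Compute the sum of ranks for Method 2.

24

Sorted (ascending): 280, 280, 280, 334, 442, 488, 522
The 3 values of 280 occupy positions 1–3 → each gets rank 3.
Method 2 values → pooled ranks: 442→5, 280→3, 488→6, 280→3, 522→7
Rank sum = 5 + 3 + 6 + 3 + 7 = 24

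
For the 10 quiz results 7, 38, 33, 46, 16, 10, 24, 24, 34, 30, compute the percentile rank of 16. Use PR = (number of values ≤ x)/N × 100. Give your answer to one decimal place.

N = 10.
Strictly below 16: 2. Equal to 16: 1.
PR = 3/10 × 100 = 30.0

30.0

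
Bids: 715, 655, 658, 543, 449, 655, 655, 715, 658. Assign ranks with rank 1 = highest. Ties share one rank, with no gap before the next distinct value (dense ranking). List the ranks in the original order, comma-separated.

Sorted (descending): 715, 715, 658, 658, 655, 655, 655, 543, 449
The 2 values of 715 share dense rank 1.
The 2 values of 658 share dense rank 2.
The 3 values of 655 share dense rank 3.
Remaining distinct values take the next consecutive integers.

1, 3, 2, 4, 5, 3, 3, 1, 2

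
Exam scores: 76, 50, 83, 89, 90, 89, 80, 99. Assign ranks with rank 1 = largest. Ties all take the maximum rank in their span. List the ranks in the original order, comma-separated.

Sorted (descending): 99, 90, 89, 89, 83, 80, 76, 50
The 2 values of 89 occupy positions 3–4 → each gets rank 4.

7, 8, 5, 4, 2, 4, 6, 1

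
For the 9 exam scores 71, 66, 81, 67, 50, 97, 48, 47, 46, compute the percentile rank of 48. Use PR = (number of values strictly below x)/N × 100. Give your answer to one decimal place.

N = 9.
Strictly below 48: 2. Equal to 48: 1.
PR = 2/9 × 100 = 22.2

22.2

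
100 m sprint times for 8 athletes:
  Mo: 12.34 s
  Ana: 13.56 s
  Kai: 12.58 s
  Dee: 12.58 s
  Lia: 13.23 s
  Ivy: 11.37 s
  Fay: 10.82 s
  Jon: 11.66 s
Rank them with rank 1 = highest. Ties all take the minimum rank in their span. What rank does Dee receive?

Sorted (descending): 13.56, 13.23, 12.58, 12.58, 12.34, 11.66, 11.37, 10.82
The 2 values of 12.58 occupy positions 3–4 → each gets rank 3.
Dee has value 12.58 s → rank 3.

3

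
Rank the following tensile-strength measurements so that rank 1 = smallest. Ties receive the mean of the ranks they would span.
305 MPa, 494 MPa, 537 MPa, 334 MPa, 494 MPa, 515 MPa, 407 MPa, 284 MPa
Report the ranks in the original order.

2, 5.5, 8, 3, 5.5, 7, 4, 1

Sorted (ascending): 284, 305, 334, 407, 494, 494, 515, 537
The 2 values of 494 occupy positions 5–6 → average rank (5+6)/2 = 5.5.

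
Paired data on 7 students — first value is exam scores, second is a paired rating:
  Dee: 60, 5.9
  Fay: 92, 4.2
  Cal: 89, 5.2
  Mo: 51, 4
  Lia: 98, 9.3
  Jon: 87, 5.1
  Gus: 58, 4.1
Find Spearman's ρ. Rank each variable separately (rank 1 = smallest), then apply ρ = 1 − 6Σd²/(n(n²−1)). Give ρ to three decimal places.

Ranks of variable 1: 3, 6, 5, 1, 7, 4, 2
Ranks of variable 2: 6, 3, 5, 1, 7, 4, 2
d = r₁ − r₂: -3, 3, 0, 0, 0, 0, 0
d²: 9, 9, 0, 0, 0, 0, 0; Σd² = 18
ρ = 1 − 6·18/(7·48) = 1 − 108/336 = 0.679

0.679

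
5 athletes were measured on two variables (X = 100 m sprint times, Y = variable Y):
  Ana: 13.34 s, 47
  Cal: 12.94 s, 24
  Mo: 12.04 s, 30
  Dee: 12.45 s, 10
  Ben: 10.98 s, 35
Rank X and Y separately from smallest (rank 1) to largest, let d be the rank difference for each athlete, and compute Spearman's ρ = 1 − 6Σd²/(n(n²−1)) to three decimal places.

Ranks of variable 1: 5, 4, 2, 3, 1
Ranks of variable 2: 5, 2, 3, 1, 4
d = r₁ − r₂: 0, 2, -1, 2, -3
d²: 0, 4, 1, 4, 9; Σd² = 18
ρ = 1 − 6·18/(5·24) = 1 − 108/120 = 0.100

0.100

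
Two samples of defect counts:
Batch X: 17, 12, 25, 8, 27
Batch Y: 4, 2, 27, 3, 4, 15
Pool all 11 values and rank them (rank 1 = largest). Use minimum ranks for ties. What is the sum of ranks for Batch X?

Sorted (descending): 27, 27, 25, 17, 15, 12, 8, 4, 4, 3, 2
The 2 values of 27 occupy positions 1–2 → each gets rank 1.
The 2 values of 4 occupy positions 8–9 → each gets rank 8.
Batch X values → pooled ranks: 17→4, 12→6, 25→3, 8→7, 27→1
Rank sum = 4 + 6 + 3 + 7 + 1 = 21

21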